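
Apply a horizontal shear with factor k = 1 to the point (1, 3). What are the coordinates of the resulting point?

Shear matrix for horizontal shear with factor k = 1:
[[1, 1], [0, 1]]
Result: (1, 3) → (4, 3)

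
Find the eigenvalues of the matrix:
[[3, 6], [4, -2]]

Characteristic equation: det(A - λI) = 0
λ² - (trace)λ + (det) = 0
trace = 3 + -2 = 1, det = (3)(-2) - (6)(4) = -30
λ² - (1)λ + (-30) = 0
λ = (1 ± √((1)² - 4·(-30))) / 2 = (1 ± √121) / 2
Solving: λ = -5, 6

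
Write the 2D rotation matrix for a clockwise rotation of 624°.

Rotation matrix formula: [[cos θ, -sin θ], [sin θ, cos θ]]
A clockwise rotation by 624° is equivalent to a counterclockwise rotation by -624°.
For θ = -624°:
cos(-624°) = -0.1045
sin(-624°) = 0.9945
Result: [[-0.1045, -0.9945], [0.9945, -0.1045]]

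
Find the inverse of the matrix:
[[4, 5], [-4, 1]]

For [[a,b],[c,d]], inverse = (1/det)·[[d,-b],[-c,a]]
det = (4)(1) - (5)(-4) = 4 - -20 = 24
Inverse = (1/24)·[[1, -5], [4, 4]]
= [[1/24, -5/24], [1/6, 1/6]]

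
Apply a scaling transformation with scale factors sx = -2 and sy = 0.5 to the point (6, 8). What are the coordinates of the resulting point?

Scaling matrix:
[[-2, 0], [0, 0.50]]
Result: (6 × -2, 8 × 0.5) = (-12, 4)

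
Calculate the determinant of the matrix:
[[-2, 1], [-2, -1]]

For a 2×2 matrix [[a, b], [c, d]], det = ad - bc
det = (-2)(-1) - (1)(-2) = 2 - -2 = 4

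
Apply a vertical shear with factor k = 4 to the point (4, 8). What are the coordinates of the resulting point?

Shear matrix for vertical shear with factor k = 4:
[[1, 0], [4, 1]]
Result: (4, 8) → (4, 24)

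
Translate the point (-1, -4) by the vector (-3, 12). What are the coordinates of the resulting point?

Translation by (-3, 12) (homogeneous matrix [[1, 0, -3], [0, 1, 12], [0, 0, 1]]):
x' = -1 + -3 = -4
y' = -4 + 12 = 8
Result: (-4, 8)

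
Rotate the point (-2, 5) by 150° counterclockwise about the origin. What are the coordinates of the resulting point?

Rotation matrix for 150°: [[cos 150°, -sin 150°], [sin 150°, cos 150°]] ≈ [[-0.866025, -0.500000], [0.500000, -0.866025]]
[[-0.866025, -0.500000], [0.500000, -0.866025]] × [-2, 5]ᵀ ≈ [-0.7679, -5.3301]ᵀ
Result: (-0.7679, -5.3301)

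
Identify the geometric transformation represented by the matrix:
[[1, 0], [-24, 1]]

This matrix represents: vertical shear with factor -24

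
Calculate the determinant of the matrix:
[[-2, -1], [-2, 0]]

For a 2×2 matrix [[a, b], [c, d]], det = ad - bc
det = (-2)(0) - (-1)(-2) = 0 - 2 = -2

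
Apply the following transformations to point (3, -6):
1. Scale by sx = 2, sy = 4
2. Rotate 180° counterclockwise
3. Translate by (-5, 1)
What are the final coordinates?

Step 1: Scale → (6, -24)
Step 2: Rotate 180° → (-6, 24)
Step 3: Translate → (-11, 25)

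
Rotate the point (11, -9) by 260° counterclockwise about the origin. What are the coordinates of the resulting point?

Rotation matrix for 260°: [[cos 260°, -sin 260°], [sin 260°, cos 260°]] ≈ [[-0.173648, 0.984808], [-0.984808, -0.173648]]
[[-0.173648, 0.984808], [-0.984808, -0.173648]] × [11, -9]ᵀ ≈ [-10.7734, -9.2701]ᵀ
Result: (-10.7734, -9.2701)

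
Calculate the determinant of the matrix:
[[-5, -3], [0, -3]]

For a 2×2 matrix [[a, b], [c, d]], det = ad - bc
det = (-5)(-3) - (-3)(0) = 15 - 0 = 15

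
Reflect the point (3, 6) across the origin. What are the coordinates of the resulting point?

Reflection across origin: (3, 6) → (-3, -6)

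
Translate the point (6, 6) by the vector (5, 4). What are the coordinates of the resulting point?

Translation by (5, 4) (homogeneous matrix [[1, 0, 5], [0, 1, 4], [0, 0, 1]]):
x' = 6 + 5 = 11
y' = 6 + 4 = 10
Result: (11, 10)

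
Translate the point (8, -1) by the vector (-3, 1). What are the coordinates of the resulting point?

Translation by (-3, 1) (homogeneous matrix [[1, 0, -3], [0, 1, 1], [0, 0, 1]]):
x' = 8 + -3 = 5
y' = -1 + 1 = 0
Result: (5, 0)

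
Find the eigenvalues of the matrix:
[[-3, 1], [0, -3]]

Characteristic equation: det(A - λI) = 0
λ² - (trace)λ + (det) = 0
trace = -3 + -3 = -6, det = (-3)(-3) - (1)(0) = 9
λ² - (-6)λ + (9) = 0
λ = (-6 ± √((-6)² - 4·(9))) / 2 = (-6 ± √0) / 2
Solving: λ = -3, -3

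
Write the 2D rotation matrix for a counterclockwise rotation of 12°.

Rotation matrix formula: [[cos θ, -sin θ], [sin θ, cos θ]]
For θ = 12°:
cos(12°) = 0.9781
sin(12°) = 0.2079
Result: [[0.9781, -0.2079], [0.2079, 0.9781]]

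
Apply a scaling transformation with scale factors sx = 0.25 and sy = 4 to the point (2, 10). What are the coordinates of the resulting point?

Scaling matrix:
[[0.25, 0], [0, 4]]
Result: (2 × 0.25, 10 × 4) = (0.5, 40)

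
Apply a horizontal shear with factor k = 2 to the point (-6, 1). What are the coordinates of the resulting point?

Shear matrix for horizontal shear with factor k = 2:
[[1, 2], [0, 1]]
Result: (-6, 1) → (-4, 1)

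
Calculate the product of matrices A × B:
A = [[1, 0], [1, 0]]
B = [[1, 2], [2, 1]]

Matrix multiplication:
C[0][0] = 1×1 + 0×2 = 1
C[0][1] = 1×2 + 0×1 = 2
C[1][0] = 1×1 + 0×2 = 1
C[1][1] = 1×2 + 0×1 = 2
Result: [[1, 2], [1, 2]]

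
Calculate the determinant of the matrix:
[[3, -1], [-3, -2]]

For a 2×2 matrix [[a, b], [c, d]], det = ad - bc
det = (3)(-2) - (-1)(-3) = -6 - 3 = -9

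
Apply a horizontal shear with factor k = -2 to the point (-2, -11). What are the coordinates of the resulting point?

Shear matrix for horizontal shear with factor k = -2:
[[1, -2], [0, 1]]
Result: (-2, -11) → (20, -11)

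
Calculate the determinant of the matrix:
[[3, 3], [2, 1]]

For a 2×2 matrix [[a, b], [c, d]], det = ad - bc
det = (3)(1) - (3)(2) = 3 - 6 = -3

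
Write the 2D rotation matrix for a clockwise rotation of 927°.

Rotation matrix formula: [[cos θ, -sin θ], [sin θ, cos θ]]
A clockwise rotation by 927° is equivalent to a counterclockwise rotation by -927°.
For θ = -927°:
cos(-927°) = -0.8910
sin(-927°) = 0.4540
Result: [[-0.8910, -0.4540], [0.4540, -0.8910]]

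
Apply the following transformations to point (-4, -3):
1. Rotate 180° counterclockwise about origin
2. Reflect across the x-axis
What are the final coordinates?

Step 1: Rotate 180° → (4, 3)
Step 2: Reflect across x-axis → (4, -3)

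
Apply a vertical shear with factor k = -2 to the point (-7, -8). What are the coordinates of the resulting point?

Shear matrix for vertical shear with factor k = -2:
[[1, 0], [-2, 1]]
Result: (-7, -8) → (-7, 6)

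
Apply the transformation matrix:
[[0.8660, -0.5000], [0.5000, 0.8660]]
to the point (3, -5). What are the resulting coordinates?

Matrix multiplication:
[[0.8660, -0.5000], [0.5000, 0.8660]] × [3, -5]ᵀ
= [(0.8660)(3) + (-0.5000)(-5), (0.5000)(3) + (0.8660)(-5)]ᵀ
= [5.0980, -2.8300]ᵀ
Result: (5.0980, -2.8300)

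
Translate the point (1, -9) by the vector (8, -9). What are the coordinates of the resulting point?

Translation by (8, -9) (homogeneous matrix [[1, 0, 8], [0, 1, -9], [0, 0, 1]]):
x' = 1 + 8 = 9
y' = -9 + -9 = -18
Result: (9, -18)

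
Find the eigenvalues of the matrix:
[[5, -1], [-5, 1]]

Characteristic equation: det(A - λI) = 0
λ² - (trace)λ + (det) = 0
trace = 5 + 1 = 6, det = (5)(1) - (-1)(-5) = 0
λ² - (6)λ + (0) = 0
λ = (6 ± √((6)² - 4·(0))) / 2 = (6 ± √36) / 2
Solving: λ = 0, 6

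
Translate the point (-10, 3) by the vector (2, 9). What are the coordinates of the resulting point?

Translation by (2, 9) (homogeneous matrix [[1, 0, 2], [0, 1, 9], [0, 0, 1]]):
x' = -10 + 2 = -8
y' = 3 + 9 = 12
Result: (-8, 12)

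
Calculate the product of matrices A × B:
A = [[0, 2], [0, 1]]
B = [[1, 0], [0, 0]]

Matrix multiplication:
C[0][0] = 0×1 + 2×0 = 0
C[0][1] = 0×0 + 2×0 = 0
C[1][0] = 0×1 + 1×0 = 0
C[1][1] = 0×0 + 1×0 = 0
Result: [[0, 0], [0, 0]]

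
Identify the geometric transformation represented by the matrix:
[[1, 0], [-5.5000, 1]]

This matrix represents: vertical shear with factor -5.5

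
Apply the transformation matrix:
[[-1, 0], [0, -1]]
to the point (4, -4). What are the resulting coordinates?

Matrix multiplication:
[[-1, 0], [0, -1]] × [4, -4]ᵀ
= [(-1)(4) + (0)(-4), (0)(4) + (-1)(-4)]ᵀ
= [-4, 4]ᵀ
Result: (-4, 4)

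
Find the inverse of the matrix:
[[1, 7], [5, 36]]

For [[a,b],[c,d]], inverse = (1/det)·[[d,-b],[-c,a]]
det = (1)(36) - (7)(5) = 36 - 35 = 1
Inverse = [[36, -7], [-5, 1]]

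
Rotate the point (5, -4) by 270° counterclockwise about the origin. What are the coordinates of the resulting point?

Rotation matrix for 270°: [[cos 270°, -sin 270°], [sin 270°, cos 270°]] = [[0, 1], [-1, 0]]
[[0, 1], [-1, 0]] × [5, -4]ᵀ = [-4, -5]ᵀ
Result: (-4, -5)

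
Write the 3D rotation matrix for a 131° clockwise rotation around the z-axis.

Rotation matrix for clockwise 131° around z-axis:
A clockwise rotation by 131° is a counterclockwise rotation by -131°.
cos(-131°) = -0.6561, sin(-131°) = -0.7547
Result: [[-0.6561, 0.7547, 0], [-0.7547, -0.6561, 0], [0, 0, 1]]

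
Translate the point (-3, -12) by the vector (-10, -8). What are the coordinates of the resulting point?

Translation by (-10, -8) (homogeneous matrix [[1, 0, -10], [0, 1, -8], [0, 0, 1]]):
x' = -3 + -10 = -13
y' = -12 + -8 = -20
Result: (-13, -20)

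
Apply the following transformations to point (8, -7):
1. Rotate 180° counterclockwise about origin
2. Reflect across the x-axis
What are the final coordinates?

Step 1: Rotate 180° → (-8, 7)
Step 2: Reflect across x-axis → (-8, -7)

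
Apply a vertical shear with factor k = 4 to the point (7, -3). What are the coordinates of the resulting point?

Shear matrix for vertical shear with factor k = 4:
[[1, 0], [4, 1]]
Result: (7, -3) → (7, 25)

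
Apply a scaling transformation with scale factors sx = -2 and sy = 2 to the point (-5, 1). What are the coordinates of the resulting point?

Scaling matrix:
[[-2, 0], [0, 2]]
Result: (-5 × -2, 1 × 2) = (10, 2)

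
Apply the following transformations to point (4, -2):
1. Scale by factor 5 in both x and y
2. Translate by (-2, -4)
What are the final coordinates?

Step 1: Scale (4, -2) by 5 → (20, -10)
Step 2: Translate by (-2, -4) → (18, -14)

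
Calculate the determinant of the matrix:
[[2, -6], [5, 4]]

For a 2×2 matrix [[a, b], [c, d]], det = ad - bc
det = (2)(4) - (-6)(5) = 8 - -30 = 38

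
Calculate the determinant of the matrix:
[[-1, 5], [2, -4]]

For a 2×2 matrix [[a, b], [c, d]], det = ad - bc
det = (-1)(-4) - (5)(2) = 4 - 10 = -6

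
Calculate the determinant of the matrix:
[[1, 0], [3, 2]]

For a 2×2 matrix [[a, b], [c, d]], det = ad - bc
det = (1)(2) - (0)(3) = 2 - 0 = 2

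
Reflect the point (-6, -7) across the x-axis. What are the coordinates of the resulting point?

Reflection across x-axis: (-6, -7) → (-6, 7)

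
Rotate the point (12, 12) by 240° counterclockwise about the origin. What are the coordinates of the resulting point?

Rotation matrix for 240°: [[cos 240°, -sin 240°], [sin 240°, cos 240°]] ≈ [[-0.500000, 0.866025], [-0.866025, -0.500000]]
[[-0.500000, 0.866025], [-0.866025, -0.500000]] × [12, 12]ᵀ ≈ [4.3923, -16.3923]ᵀ
Result: (4.3923, -16.3923)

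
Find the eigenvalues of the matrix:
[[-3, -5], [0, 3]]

Characteristic equation: det(A - λI) = 0
λ² - (trace)λ + (det) = 0
trace = -3 + 3 = 0, det = (-3)(3) - (-5)(0) = -9
λ² - (0)λ + (-9) = 0
λ = (0 ± √((0)² - 4·(-9))) / 2 = (0 ± √36) / 2
Solving: λ = -3, 3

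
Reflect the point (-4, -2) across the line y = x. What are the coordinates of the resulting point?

Reflection across line y = x: (-4, -2) → (-2, -4)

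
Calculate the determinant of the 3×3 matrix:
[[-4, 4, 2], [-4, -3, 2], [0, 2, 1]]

Expansion along first row:
det = -4·det([[-3,2],[2,1]]) - 4·det([[-4,2],[0,1]]) + 2·det([[-4,-3],[0,2]])
    = -4·(-3·1 - 2·2) - 4·(-4·1 - 2·0) + 2·(-4·2 - -3·0)
    = -4·-7 - 4·-4 + 2·-8
    = 28 + 16 + -16 = 28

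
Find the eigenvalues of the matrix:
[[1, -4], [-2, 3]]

Characteristic equation: det(A - λI) = 0
λ² - (trace)λ + (det) = 0
trace = 1 + 3 = 4, det = (1)(3) - (-4)(-2) = -5
λ² - (4)λ + (-5) = 0
λ = (4 ± √((4)² - 4·(-5))) / 2 = (4 ± √36) / 2
Solving: λ = -1, 5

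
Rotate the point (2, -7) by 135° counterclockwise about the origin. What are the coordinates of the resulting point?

Rotation matrix for 135°: [[cos 135°, -sin 135°], [sin 135°, cos 135°]] ≈ [[-0.707107, -0.707107], [0.707107, -0.707107]]
[[-0.707107, -0.707107], [0.707107, -0.707107]] × [2, -7]ᵀ ≈ [3.5355, 6.3640]ᵀ
Result: (3.5355, 6.3640)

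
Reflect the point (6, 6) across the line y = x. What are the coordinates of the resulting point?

Reflection across line y = x: (6, 6) → (6, 6)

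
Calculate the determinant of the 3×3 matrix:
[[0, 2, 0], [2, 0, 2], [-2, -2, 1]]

Expansion along first row:
det = 0·det([[0,2],[-2,1]]) - 2·det([[2,2],[-2,1]]) + 0·det([[2,0],[-2,-2]])
    = 0·(0·1 - 2·-2) - 2·(2·1 - 2·-2) + 0·(2·-2 - 0·-2)
    = 0·4 - 2·6 + 0·-4
    = 0 + -12 + 0 = -12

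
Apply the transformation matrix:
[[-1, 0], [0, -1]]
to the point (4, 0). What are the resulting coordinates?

Matrix multiplication:
[[-1, 0], [0, -1]] × [4, 0]ᵀ
= [(-1)(4) + (0)(0), (0)(4) + (-1)(0)]ᵀ
= [-4, 0]ᵀ
Result: (-4, 0)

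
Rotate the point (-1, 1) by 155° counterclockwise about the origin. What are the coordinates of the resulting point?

Rotation matrix for 155°: [[cos 155°, -sin 155°], [sin 155°, cos 155°]] ≈ [[-0.906308, -0.422618], [0.422618, -0.906308]]
[[-0.906308, -0.422618], [0.422618, -0.906308]] × [-1, 1]ᵀ ≈ [0.4837, -1.3289]ᵀ
Result: (0.4837, -1.3289)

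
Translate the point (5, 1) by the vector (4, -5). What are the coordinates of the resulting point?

Translation by (4, -5) (homogeneous matrix [[1, 0, 4], [0, 1, -5], [0, 0, 1]]):
x' = 5 + 4 = 9
y' = 1 + -5 = -4
Result: (9, -4)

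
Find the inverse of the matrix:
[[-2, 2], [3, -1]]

For [[a,b],[c,d]], inverse = (1/det)·[[d,-b],[-c,a]]
det = (-2)(-1) - (2)(3) = 2 - 6 = -4
Inverse = (1/-4)·[[-1, -2], [-3, -2]]
= [[1/4, 1/2], [3/4, 1/2]]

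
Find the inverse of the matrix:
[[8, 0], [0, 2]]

For [[a,b],[c,d]], inverse = (1/det)·[[d,-b],[-c,a]]
det = (8)(2) - (0)(0) = 16 - 0 = 16
Inverse = (1/16)·[[2, 0], [0, 8]]
= [[1/8, 0], [0, 1/2]]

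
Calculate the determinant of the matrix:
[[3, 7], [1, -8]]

For a 2×2 matrix [[a, b], [c, d]], det = ad - bc
det = (3)(-8) - (7)(1) = -24 - 7 = -31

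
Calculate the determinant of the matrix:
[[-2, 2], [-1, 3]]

For a 2×2 matrix [[a, b], [c, d]], det = ad - bc
det = (-2)(3) - (2)(-1) = -6 - -2 = -4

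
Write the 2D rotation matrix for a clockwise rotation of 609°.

Rotation matrix formula: [[cos θ, -sin θ], [sin θ, cos θ]]
A clockwise rotation by 609° is equivalent to a counterclockwise rotation by -609°.
For θ = -609°:
cos(-609°) = -0.3584
sin(-609°) = 0.9336
Result: [[-0.3584, -0.9336], [0.9336, -0.3584]]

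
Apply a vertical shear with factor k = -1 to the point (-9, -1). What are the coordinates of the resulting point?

Shear matrix for vertical shear with factor k = -1:
[[1, 0], [-1, 1]]
Result: (-9, -1) → (-9, 8)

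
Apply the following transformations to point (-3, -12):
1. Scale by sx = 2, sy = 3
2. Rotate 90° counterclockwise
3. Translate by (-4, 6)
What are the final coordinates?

Step 1: Scale → (-6, -36)
Step 2: Rotate 90° → (36, -6)
Step 3: Translate → (32, 0)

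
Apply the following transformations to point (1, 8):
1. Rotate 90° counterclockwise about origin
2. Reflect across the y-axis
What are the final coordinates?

Step 1: Rotate 90° → (-8, 1)
Step 2: Reflect across y-axis → (8, 1)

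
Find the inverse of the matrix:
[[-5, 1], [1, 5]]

For [[a,b],[c,d]], inverse = (1/det)·[[d,-b],[-c,a]]
det = (-5)(5) - (1)(1) = -25 - 1 = -26
Inverse = (1/-26)·[[5, -1], [-1, -5]]
= [[-5/26, 1/26], [1/26, 5/26]]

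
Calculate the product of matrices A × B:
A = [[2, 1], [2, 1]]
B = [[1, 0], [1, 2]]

Matrix multiplication:
C[0][0] = 2×1 + 1×1 = 3
C[0][1] = 2×0 + 1×2 = 2
C[1][0] = 2×1 + 1×1 = 3
C[1][1] = 2×0 + 1×2 = 2
Result: [[3, 2], [3, 2]]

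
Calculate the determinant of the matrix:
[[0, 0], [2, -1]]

For a 2×2 matrix [[a, b], [c, d]], det = ad - bc
det = (0)(-1) - (0)(2) = 0 - 0 = 0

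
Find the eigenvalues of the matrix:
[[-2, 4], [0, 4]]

Characteristic equation: det(A - λI) = 0
λ² - (trace)λ + (det) = 0
trace = -2 + 4 = 2, det = (-2)(4) - (4)(0) = -8
λ² - (2)λ + (-8) = 0
λ = (2 ± √((2)² - 4·(-8))) / 2 = (2 ± √36) / 2
Solving: λ = -2, 4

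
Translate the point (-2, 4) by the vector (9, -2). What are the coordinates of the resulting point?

Translation by (9, -2) (homogeneous matrix [[1, 0, 9], [0, 1, -2], [0, 0, 1]]):
x' = -2 + 9 = 7
y' = 4 + -2 = 2
Result: (7, 2)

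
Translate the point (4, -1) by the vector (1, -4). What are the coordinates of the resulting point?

Translation by (1, -4) (homogeneous matrix [[1, 0, 1], [0, 1, -4], [0, 0, 1]]):
x' = 4 + 1 = 5
y' = -1 + -4 = -5
Result: (5, -5)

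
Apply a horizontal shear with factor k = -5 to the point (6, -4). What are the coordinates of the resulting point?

Shear matrix for horizontal shear with factor k = -5:
[[1, -5], [0, 1]]
Result: (6, -4) → (26, -4)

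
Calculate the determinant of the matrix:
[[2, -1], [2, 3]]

For a 2×2 matrix [[a, b], [c, d]], det = ad - bc
det = (2)(3) - (-1)(2) = 6 - -2 = 8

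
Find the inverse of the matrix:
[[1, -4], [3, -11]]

For [[a,b],[c,d]], inverse = (1/det)·[[d,-b],[-c,a]]
det = (1)(-11) - (-4)(3) = -11 - -12 = 1
Inverse = [[-11, 4], [-3, 1]]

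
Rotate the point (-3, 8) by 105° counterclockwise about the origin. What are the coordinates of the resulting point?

Rotation matrix for 105°: [[cos 105°, -sin 105°], [sin 105°, cos 105°]] ≈ [[-0.258819, -0.965926], [0.965926, -0.258819]]
[[-0.258819, -0.965926], [0.965926, -0.258819]] × [-3, 8]ᵀ ≈ [-6.9509, -4.9683]ᵀ
Result: (-6.9509, -4.9683)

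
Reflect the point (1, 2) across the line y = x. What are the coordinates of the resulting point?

Reflection across line y = x: (1, 2) → (2, 1)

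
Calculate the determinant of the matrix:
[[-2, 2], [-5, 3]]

For a 2×2 matrix [[a, b], [c, d]], det = ad - bc
det = (-2)(3) - (2)(-5) = -6 - -10 = 4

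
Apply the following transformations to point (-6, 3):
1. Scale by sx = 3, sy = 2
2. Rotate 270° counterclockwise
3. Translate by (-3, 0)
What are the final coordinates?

Step 1: Scale → (-18, 6)
Step 2: Rotate 270° → (6, 18)
Step 3: Translate → (3, 18)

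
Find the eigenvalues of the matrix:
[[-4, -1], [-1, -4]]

Characteristic equation: det(A - λI) = 0
λ² - (trace)λ + (det) = 0
trace = -4 + -4 = -8, det = (-4)(-4) - (-1)(-1) = 15
λ² - (-8)λ + (15) = 0
λ = (-8 ± √((-8)² - 4·(15))) / 2 = (-8 ± √4) / 2
Solving: λ = -5, -3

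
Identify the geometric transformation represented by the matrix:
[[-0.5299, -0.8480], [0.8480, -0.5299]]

This matrix represents: rotation by 122° counterclockwise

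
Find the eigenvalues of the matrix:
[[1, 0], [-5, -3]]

Characteristic equation: det(A - λI) = 0
λ² - (trace)λ + (det) = 0
trace = 1 + -3 = -2, det = (1)(-3) - (0)(-5) = -3
λ² - (-2)λ + (-3) = 0
λ = (-2 ± √((-2)² - 4·(-3))) / 2 = (-2 ± √16) / 2
Solving: λ = -3, 1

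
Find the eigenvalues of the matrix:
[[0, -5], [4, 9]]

Characteristic equation: det(A - λI) = 0
λ² - (trace)λ + (det) = 0
trace = 0 + 9 = 9, det = (0)(9) - (-5)(4) = 20
λ² - (9)λ + (20) = 0
λ = (9 ± √((9)² - 4·(20))) / 2 = (9 ± √1) / 2
Solving: λ = 4, 5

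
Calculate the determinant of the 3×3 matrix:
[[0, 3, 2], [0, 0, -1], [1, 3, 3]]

Expansion along first row:
det = 0·det([[0,-1],[3,3]]) - 3·det([[0,-1],[1,3]]) + 2·det([[0,0],[1,3]])
    = 0·(0·3 - -1·3) - 3·(0·3 - -1·1) + 2·(0·3 - 0·1)
    = 0·3 - 3·1 + 2·0
    = 0 + -3 + 0 = -3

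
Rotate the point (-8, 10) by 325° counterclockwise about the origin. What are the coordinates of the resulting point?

Rotation matrix for 325°: [[cos 325°, -sin 325°], [sin 325°, cos 325°]] ≈ [[0.819152, 0.573576], [-0.573576, 0.819152]]
[[0.819152, 0.573576], [-0.573576, 0.819152]] × [-8, 10]ᵀ ≈ [-0.8175, 12.7801]ᵀ
Result: (-0.8175, 12.7801)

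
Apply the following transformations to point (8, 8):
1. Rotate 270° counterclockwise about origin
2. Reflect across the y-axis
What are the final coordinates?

Step 1: Rotate 270° → (8, -8)
Step 2: Reflect across y-axis → (-8, -8)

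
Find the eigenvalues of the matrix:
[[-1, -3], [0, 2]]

Characteristic equation: det(A - λI) = 0
λ² - (trace)λ + (det) = 0
trace = -1 + 2 = 1, det = (-1)(2) - (-3)(0) = -2
λ² - (1)λ + (-2) = 0
λ = (1 ± √((1)² - 4·(-2))) / 2 = (1 ± √9) / 2
Solving: λ = -1, 2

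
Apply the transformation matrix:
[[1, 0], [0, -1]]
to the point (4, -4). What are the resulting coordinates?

Matrix multiplication:
[[1, 0], [0, -1]] × [4, -4]ᵀ
= [(1)(4) + (0)(-4), (0)(4) + (-1)(-4)]ᵀ
= [4, 4]ᵀ
Result: (4, 4)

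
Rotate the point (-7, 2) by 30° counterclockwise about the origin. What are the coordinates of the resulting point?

Rotation matrix for 30°: [[cos 30°, -sin 30°], [sin 30°, cos 30°]] ≈ [[0.866025, -0.500000], [0.500000, 0.866025]]
[[0.866025, -0.500000], [0.500000, 0.866025]] × [-7, 2]ᵀ ≈ [-7.0622, -1.7679]ᵀ
Result: (-7.0622, -1.7679)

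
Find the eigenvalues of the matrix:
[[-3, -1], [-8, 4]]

Characteristic equation: det(A - λI) = 0
λ² - (trace)λ + (det) = 0
trace = -3 + 4 = 1, det = (-3)(4) - (-1)(-8) = -20
λ² - (1)λ + (-20) = 0
λ = (1 ± √((1)² - 4·(-20))) / 2 = (1 ± √81) / 2
Solving: λ = -4, 5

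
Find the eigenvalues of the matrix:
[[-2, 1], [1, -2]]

Characteristic equation: det(A - λI) = 0
λ² - (trace)λ + (det) = 0
trace = -2 + -2 = -4, det = (-2)(-2) - (1)(1) = 3
λ² - (-4)λ + (3) = 0
λ = (-4 ± √((-4)² - 4·(3))) / 2 = (-4 ± √4) / 2
Solving: λ = -3, -1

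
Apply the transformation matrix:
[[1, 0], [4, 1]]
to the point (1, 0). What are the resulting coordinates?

Matrix multiplication:
[[1, 0], [4, 1]] × [1, 0]ᵀ
= [(1)(1) + (0)(0), (4)(1) + (1)(0)]ᵀ
= [1, 4]ᵀ
Result: (1, 4)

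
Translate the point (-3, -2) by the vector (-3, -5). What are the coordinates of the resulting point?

Translation by (-3, -5) (homogeneous matrix [[1, 0, -3], [0, 1, -5], [0, 0, 1]]):
x' = -3 + -3 = -6
y' = -2 + -5 = -7
Result: (-6, -7)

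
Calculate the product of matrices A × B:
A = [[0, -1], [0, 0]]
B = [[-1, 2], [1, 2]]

Matrix multiplication:
C[0][0] = 0×-1 + -1×1 = -1
C[0][1] = 0×2 + -1×2 = -2
C[1][0] = 0×-1 + 0×1 = 0
C[1][1] = 0×2 + 0×2 = 0
Result: [[-1, -2], [0, 0]]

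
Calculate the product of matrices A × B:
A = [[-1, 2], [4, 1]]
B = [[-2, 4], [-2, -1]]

Matrix multiplication:
C[0][0] = -1×-2 + 2×-2 = -2
C[0][1] = -1×4 + 2×-1 = -6
C[1][0] = 4×-2 + 1×-2 = -10
C[1][1] = 4×4 + 1×-1 = 15
Result: [[-2, -6], [-10, 15]]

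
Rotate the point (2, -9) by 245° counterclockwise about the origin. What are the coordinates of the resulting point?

Rotation matrix for 245°: [[cos 245°, -sin 245°], [sin 245°, cos 245°]] ≈ [[-0.422618, 0.906308], [-0.906308, -0.422618]]
[[-0.422618, 0.906308], [-0.906308, -0.422618]] × [2, -9]ᵀ ≈ [-9.0020, 1.9909]ᵀ
Result: (-9.0020, 1.9909)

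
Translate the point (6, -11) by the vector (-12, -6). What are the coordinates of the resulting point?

Translation by (-12, -6) (homogeneous matrix [[1, 0, -12], [0, 1, -6], [0, 0, 1]]):
x' = 6 + -12 = -6
y' = -11 + -6 = -17
Result: (-6, -17)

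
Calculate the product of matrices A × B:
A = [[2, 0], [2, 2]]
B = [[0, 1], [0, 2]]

Matrix multiplication:
C[0][0] = 2×0 + 0×0 = 0
C[0][1] = 2×1 + 0×2 = 2
C[1][0] = 2×0 + 2×0 = 0
C[1][1] = 2×1 + 2×2 = 6
Result: [[0, 2], [0, 6]]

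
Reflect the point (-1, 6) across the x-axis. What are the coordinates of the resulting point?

Reflection across x-axis: (-1, 6) → (-1, -6)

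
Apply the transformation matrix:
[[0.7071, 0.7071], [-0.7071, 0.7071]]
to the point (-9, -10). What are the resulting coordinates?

Matrix multiplication:
[[0.7071, 0.7071], [-0.7071, 0.7071]] × [-9, -10]ᵀ
= [(0.7071)(-9) + (0.7071)(-10), (-0.7071)(-9) + (0.7071)(-10)]ᵀ
= [-13.4349, -0.7071]ᵀ
Result: (-13.4349, -0.7071)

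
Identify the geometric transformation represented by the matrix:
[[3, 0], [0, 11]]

This matrix represents: non-uniform scaling by sx = 3, sy = 11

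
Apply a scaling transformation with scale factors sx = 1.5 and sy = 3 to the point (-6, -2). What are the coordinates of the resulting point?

Scaling matrix:
[[1.50, 0], [0, 3]]
Result: (-6 × 1.5, -2 × 3) = (-9, -6)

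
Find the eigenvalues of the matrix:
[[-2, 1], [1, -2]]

Characteristic equation: det(A - λI) = 0
λ² - (trace)λ + (det) = 0
trace = -2 + -2 = -4, det = (-2)(-2) - (1)(1) = 3
λ² - (-4)λ + (3) = 0
λ = (-4 ± √((-4)² - 4·(3))) / 2 = (-4 ± √4) / 2
Solving: λ = -3, -1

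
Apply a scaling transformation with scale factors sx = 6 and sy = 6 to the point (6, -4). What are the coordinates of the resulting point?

Scaling matrix:
[[6, 0], [0, 6]]
Result: (6 × 6, -4 × 6) = (36, -24)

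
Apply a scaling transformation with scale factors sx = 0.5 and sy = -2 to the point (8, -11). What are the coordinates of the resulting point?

Scaling matrix:
[[0.50, 0], [0, -2]]
Result: (8 × 0.5, -11 × -2) = (4, 22)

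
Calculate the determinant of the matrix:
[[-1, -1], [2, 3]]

For a 2×2 matrix [[a, b], [c, d]], det = ad - bc
det = (-1)(3) - (-1)(2) = -3 - -2 = -1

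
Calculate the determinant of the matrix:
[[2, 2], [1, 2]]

For a 2×2 matrix [[a, b], [c, d]], det = ad - bc
det = (2)(2) - (2)(1) = 4 - 2 = 2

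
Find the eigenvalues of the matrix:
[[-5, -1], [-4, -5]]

Characteristic equation: det(A - λI) = 0
λ² - (trace)λ + (det) = 0
trace = -5 + -5 = -10, det = (-5)(-5) - (-1)(-4) = 21
λ² - (-10)λ + (21) = 0
λ = (-10 ± √((-10)² - 4·(21))) / 2 = (-10 ± √16) / 2
Solving: λ = -7, -3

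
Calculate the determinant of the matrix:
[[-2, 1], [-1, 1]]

For a 2×2 matrix [[a, b], [c, d]], det = ad - bc
det = (-2)(1) - (1)(-1) = -2 - -1 = -1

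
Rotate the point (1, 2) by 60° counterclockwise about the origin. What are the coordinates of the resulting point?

Rotation matrix for 60°: [[cos 60°, -sin 60°], [sin 60°, cos 60°]] ≈ [[0.500000, -0.866025], [0.866025, 0.500000]]
[[0.500000, -0.866025], [0.866025, 0.500000]] × [1, 2]ᵀ ≈ [-1.2321, 1.8660]ᵀ
Result: (-1.2321, 1.8660)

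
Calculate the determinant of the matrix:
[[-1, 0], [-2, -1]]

For a 2×2 matrix [[a, b], [c, d]], det = ad - bc
det = (-1)(-1) - (0)(-2) = 1 - 0 = 1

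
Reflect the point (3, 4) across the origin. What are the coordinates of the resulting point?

Reflection across origin: (3, 4) → (-3, -4)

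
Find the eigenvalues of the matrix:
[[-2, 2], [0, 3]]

Characteristic equation: det(A - λI) = 0
λ² - (trace)λ + (det) = 0
trace = -2 + 3 = 1, det = (-2)(3) - (2)(0) = -6
λ² - (1)λ + (-6) = 0
λ = (1 ± √((1)² - 4·(-6))) / 2 = (1 ± √25) / 2
Solving: λ = -2, 3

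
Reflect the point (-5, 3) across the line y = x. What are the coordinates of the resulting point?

Reflection across line y = x: (-5, 3) → (3, -5)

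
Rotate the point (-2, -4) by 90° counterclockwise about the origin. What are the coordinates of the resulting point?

Rotation matrix for 90°: [[cos 90°, -sin 90°], [sin 90°, cos 90°]] = [[0, -1], [1, 0]]
[[0, -1], [1, 0]] × [-2, -4]ᵀ = [4, -2]ᵀ
Result: (4, -2)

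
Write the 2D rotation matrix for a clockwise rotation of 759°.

Rotation matrix formula: [[cos θ, -sin θ], [sin θ, cos θ]]
A clockwise rotation by 759° is equivalent to a counterclockwise rotation by -759°.
For θ = -759°:
cos(-759°) = 0.7771
sin(-759°) = -0.6293
Result: [[0.7771, 0.6293], [-0.6293, 0.7771]]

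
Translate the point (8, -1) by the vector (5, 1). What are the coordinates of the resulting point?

Translation by (5, 1) (homogeneous matrix [[1, 0, 5], [0, 1, 1], [0, 0, 1]]):
x' = 8 + 5 = 13
y' = -1 + 1 = 0
Result: (13, 0)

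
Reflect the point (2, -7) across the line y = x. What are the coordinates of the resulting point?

Reflection across line y = x: (2, -7) → (-7, 2)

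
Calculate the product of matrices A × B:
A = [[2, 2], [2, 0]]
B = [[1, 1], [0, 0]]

Matrix multiplication:
C[0][0] = 2×1 + 2×0 = 2
C[0][1] = 2×1 + 2×0 = 2
C[1][0] = 2×1 + 0×0 = 2
C[1][1] = 2×1 + 0×0 = 2
Result: [[2, 2], [2, 2]]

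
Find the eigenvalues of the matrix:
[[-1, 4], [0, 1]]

Characteristic equation: det(A - λI) = 0
λ² - (trace)λ + (det) = 0
trace = -1 + 1 = 0, det = (-1)(1) - (4)(0) = -1
λ² - (0)λ + (-1) = 0
λ = (0 ± √((0)² - 4·(-1))) / 2 = (0 ± √4) / 2
Solving: λ = -1, 1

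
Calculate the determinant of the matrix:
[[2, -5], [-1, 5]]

For a 2×2 matrix [[a, b], [c, d]], det = ad - bc
det = (2)(5) - (-5)(-1) = 10 - 5 = 5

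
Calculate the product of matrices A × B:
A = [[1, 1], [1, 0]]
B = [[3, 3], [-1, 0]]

Matrix multiplication:
C[0][0] = 1×3 + 1×-1 = 2
C[0][1] = 1×3 + 1×0 = 3
C[1][0] = 1×3 + 0×-1 = 3
C[1][1] = 1×3 + 0×0 = 3
Result: [[2, 3], [3, 3]]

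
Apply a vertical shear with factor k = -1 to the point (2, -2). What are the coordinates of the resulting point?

Shear matrix for vertical shear with factor k = -1:
[[1, 0], [-1, 1]]
Result: (2, -2) → (2, -4)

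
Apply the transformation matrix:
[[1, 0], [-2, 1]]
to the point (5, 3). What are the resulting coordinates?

Matrix multiplication:
[[1, 0], [-2, 1]] × [5, 3]ᵀ
= [(1)(5) + (0)(3), (-2)(5) + (1)(3)]ᵀ
= [5, -7]ᵀ
Result: (5, -7)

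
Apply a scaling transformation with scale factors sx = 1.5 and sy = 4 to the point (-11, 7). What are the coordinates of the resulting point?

Scaling matrix:
[[1.50, 0], [0, 4]]
Result: (-11 × 1.5, 7 × 4) = (-16.5, 28)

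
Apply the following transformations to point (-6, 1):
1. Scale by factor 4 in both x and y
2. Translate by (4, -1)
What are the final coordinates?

Step 1: Scale (-6, 1) by 4 → (-24, 4)
Step 2: Translate by (4, -1) → (-20, 3)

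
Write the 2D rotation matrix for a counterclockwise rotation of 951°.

Rotation matrix formula: [[cos θ, -sin θ], [sin θ, cos θ]]
For θ = 951°:
cos(951°) = -0.6293
sin(951°) = -0.7771
Result: [[-0.6293, 0.7771], [-0.7771, -0.6293]]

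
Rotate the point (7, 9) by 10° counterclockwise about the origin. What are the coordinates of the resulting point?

Rotation matrix for 10°: [[cos 10°, -sin 10°], [sin 10°, cos 10°]] ≈ [[0.984808, -0.173648], [0.173648, 0.984808]]
[[0.984808, -0.173648], [0.173648, 0.984808]] × [7, 9]ᵀ ≈ [5.3308, 10.0788]ᵀ
Result: (5.3308, 10.0788)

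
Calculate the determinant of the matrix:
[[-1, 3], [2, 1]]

For a 2×2 matrix [[a, b], [c, d]], det = ad - bc
det = (-1)(1) - (3)(2) = -1 - 6 = -7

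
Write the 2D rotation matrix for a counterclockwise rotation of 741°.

Rotation matrix formula: [[cos θ, -sin θ], [sin θ, cos θ]]
For θ = 741°:
cos(741°) = 0.9336
sin(741°) = 0.3584
Result: [[0.9336, -0.3584], [0.3584, 0.9336]]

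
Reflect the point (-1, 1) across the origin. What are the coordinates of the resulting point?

Reflection across origin: (-1, 1) → (1, -1)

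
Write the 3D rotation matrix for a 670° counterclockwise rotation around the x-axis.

Rotation matrix for counterclockwise 670° around x-axis:
cos(670°) = 0.6428, sin(670°) = -0.7660
Result: [[1, 0, 0], [0, 0.6428, 0.7660], [0, -0.7660, 0.6428]]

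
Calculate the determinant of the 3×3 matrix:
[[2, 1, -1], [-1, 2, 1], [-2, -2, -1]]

Expansion along first row:
det = 2·det([[2,1],[-2,-1]]) - 1·det([[-1,1],[-2,-1]]) + -1·det([[-1,2],[-2,-2]])
    = 2·(2·-1 - 1·-2) - 1·(-1·-1 - 1·-2) + -1·(-1·-2 - 2·-2)
    = 2·0 - 1·3 + -1·6
    = 0 + -3 + -6 = -9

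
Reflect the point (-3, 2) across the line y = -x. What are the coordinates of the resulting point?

Reflection across line y = -x: (-3, 2) → (-2, 3)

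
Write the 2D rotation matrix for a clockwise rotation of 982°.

Rotation matrix formula: [[cos θ, -sin θ], [sin θ, cos θ]]
A clockwise rotation by 982° is equivalent to a counterclockwise rotation by -982°.
For θ = -982°:
cos(-982°) = -0.1392
sin(-982°) = 0.9903
Result: [[-0.1392, -0.9903], [0.9903, -0.1392]]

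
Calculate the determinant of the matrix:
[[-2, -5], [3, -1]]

For a 2×2 matrix [[a, b], [c, d]], det = ad - bc
det = (-2)(-1) - (-5)(3) = 2 - -15 = 17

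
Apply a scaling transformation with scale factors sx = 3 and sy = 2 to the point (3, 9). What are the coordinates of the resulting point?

Scaling matrix:
[[3, 0], [0, 2]]
Result: (3 × 3, 9 × 2) = (9, 18)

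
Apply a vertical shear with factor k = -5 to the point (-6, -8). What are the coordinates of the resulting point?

Shear matrix for vertical shear with factor k = -5:
[[1, 0], [-5, 1]]
Result: (-6, -8) → (-6, 22)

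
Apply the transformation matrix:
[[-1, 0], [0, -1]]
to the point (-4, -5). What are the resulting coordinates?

Matrix multiplication:
[[-1, 0], [0, -1]] × [-4, -5]ᵀ
= [(-1)(-4) + (0)(-5), (0)(-4) + (-1)(-5)]ᵀ
= [4, 5]ᵀ
Result: (4, 5)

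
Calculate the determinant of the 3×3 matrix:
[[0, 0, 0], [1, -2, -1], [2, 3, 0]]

Expansion along first row:
det = 0·det([[-2,-1],[3,0]]) - 0·det([[1,-1],[2,0]]) + 0·det([[1,-2],[2,3]])
    = 0·(-2·0 - -1·3) - 0·(1·0 - -1·2) + 0·(1·3 - -2·2)
    = 0·3 - 0·2 + 0·7
    = 0 + 0 + 0 = 0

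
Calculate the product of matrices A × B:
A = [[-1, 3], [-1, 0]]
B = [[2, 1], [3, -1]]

Matrix multiplication:
C[0][0] = -1×2 + 3×3 = 7
C[0][1] = -1×1 + 3×-1 = -4
C[1][0] = -1×2 + 0×3 = -2
C[1][1] = -1×1 + 0×-1 = -1
Result: [[7, -4], [-2, -1]]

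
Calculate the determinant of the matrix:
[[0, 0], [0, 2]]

For a 2×2 matrix [[a, b], [c, d]], det = ad - bc
det = (0)(2) - (0)(0) = 0 - 0 = 0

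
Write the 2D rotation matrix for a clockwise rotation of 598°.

Rotation matrix formula: [[cos θ, -sin θ], [sin θ, cos θ]]
A clockwise rotation by 598° is equivalent to a counterclockwise rotation by -598°.
For θ = -598°:
cos(-598°) = -0.5299
sin(-598°) = 0.8480
Result: [[-0.5299, -0.8480], [0.8480, -0.5299]]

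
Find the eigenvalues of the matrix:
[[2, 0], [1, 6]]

Characteristic equation: det(A - λI) = 0
λ² - (trace)λ + (det) = 0
trace = 2 + 6 = 8, det = (2)(6) - (0)(1) = 12
λ² - (8)λ + (12) = 0
λ = (8 ± √((8)² - 4·(12))) / 2 = (8 ± √16) / 2
Solving: λ = 2, 6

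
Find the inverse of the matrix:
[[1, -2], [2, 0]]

For [[a,b],[c,d]], inverse = (1/det)·[[d,-b],[-c,a]]
det = (1)(0) - (-2)(2) = 0 - -4 = 4
Inverse = (1/4)·[[0, 2], [-2, 1]]
= [[0, 1/2], [-1/2, 1/4]]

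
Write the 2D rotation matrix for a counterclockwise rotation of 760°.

Rotation matrix formula: [[cos θ, -sin θ], [sin θ, cos θ]]
For θ = 760°:
cos(760°) = 0.7660
sin(760°) = 0.6428
Result: [[0.7660, -0.6428], [0.6428, 0.7660]]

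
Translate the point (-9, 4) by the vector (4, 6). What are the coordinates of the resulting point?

Translation by (4, 6) (homogeneous matrix [[1, 0, 4], [0, 1, 6], [0, 0, 1]]):
x' = -9 + 4 = -5
y' = 4 + 6 = 10
Result: (-5, 10)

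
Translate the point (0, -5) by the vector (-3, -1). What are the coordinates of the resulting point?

Translation by (-3, -1) (homogeneous matrix [[1, 0, -3], [0, 1, -1], [0, 0, 1]]):
x' = 0 + -3 = -3
y' = -5 + -1 = -6
Result: (-3, -6)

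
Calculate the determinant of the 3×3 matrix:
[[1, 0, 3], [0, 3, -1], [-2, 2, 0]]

Expansion along first row:
det = 1·det([[3,-1],[2,0]]) - 0·det([[0,-1],[-2,0]]) + 3·det([[0,3],[-2,2]])
    = 1·(3·0 - -1·2) - 0·(0·0 - -1·-2) + 3·(0·2 - 3·-2)
    = 1·2 - 0·-2 + 3·6
    = 2 + 0 + 18 = 20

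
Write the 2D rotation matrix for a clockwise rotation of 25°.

Rotation matrix formula: [[cos θ, -sin θ], [sin θ, cos θ]]
A clockwise rotation by 25° is equivalent to a counterclockwise rotation by -25°.
For θ = -25°:
cos(-25°) = 0.9063
sin(-25°) = -0.4226
Result: [[0.9063, 0.4226], [-0.4226, 0.9063]]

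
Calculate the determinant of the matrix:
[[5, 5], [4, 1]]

For a 2×2 matrix [[a, b], [c, d]], det = ad - bc
det = (5)(1) - (5)(4) = 5 - 20 = -15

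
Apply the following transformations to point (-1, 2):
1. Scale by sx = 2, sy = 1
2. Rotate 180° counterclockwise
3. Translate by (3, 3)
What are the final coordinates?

Step 1: Scale → (-2, 2)
Step 2: Rotate 180° → (2, -2)
Step 3: Translate → (5, 1)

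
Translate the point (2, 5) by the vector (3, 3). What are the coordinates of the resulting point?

Translation by (3, 3) (homogeneous matrix [[1, 0, 3], [0, 1, 3], [0, 0, 1]]):
x' = 2 + 3 = 5
y' = 5 + 3 = 8
Result: (5, 8)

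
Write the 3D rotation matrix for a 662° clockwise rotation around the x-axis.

Rotation matrix for clockwise 662° around x-axis:
A clockwise rotation by 662° is a counterclockwise rotation by -662°.
cos(-662°) = 0.5299, sin(-662°) = 0.8480
Result: [[1, 0, 0], [0, 0.5299, -0.8480], [0, 0.8480, 0.5299]]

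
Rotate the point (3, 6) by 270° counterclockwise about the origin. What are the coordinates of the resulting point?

Rotation matrix for 270°: [[cos 270°, -sin 270°], [sin 270°, cos 270°]] = [[0, 1], [-1, 0]]
[[0, 1], [-1, 0]] × [3, 6]ᵀ = [6, -3]ᵀ
Result: (6, -3)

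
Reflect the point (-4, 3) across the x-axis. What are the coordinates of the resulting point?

Reflection across x-axis: (-4, 3) → (-4, -3)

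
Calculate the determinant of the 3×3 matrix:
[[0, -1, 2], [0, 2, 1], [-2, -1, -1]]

Expansion along first row:
det = 0·det([[2,1],[-1,-1]]) - -1·det([[0,1],[-2,-1]]) + 2·det([[0,2],[-2,-1]])
    = 0·(2·-1 - 1·-1) - -1·(0·-1 - 1·-2) + 2·(0·-1 - 2·-2)
    = 0·-1 - -1·2 + 2·4
    = 0 + 2 + 8 = 10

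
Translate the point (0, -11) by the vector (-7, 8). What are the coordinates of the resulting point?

Translation by (-7, 8) (homogeneous matrix [[1, 0, -7], [0, 1, 8], [0, 0, 1]]):
x' = 0 + -7 = -7
y' = -11 + 8 = -3
Result: (-7, -3)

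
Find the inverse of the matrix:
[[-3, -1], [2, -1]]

For [[a,b],[c,d]], inverse = (1/det)·[[d,-b],[-c,a]]
det = (-3)(-1) - (-1)(2) = 3 - -2 = 5
Inverse = (1/5)·[[-1, 1], [-2, -3]]
= [[-1/5, 1/5], [-2/5, -3/5]]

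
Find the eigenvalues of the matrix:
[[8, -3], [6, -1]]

Characteristic equation: det(A - λI) = 0
λ² - (trace)λ + (det) = 0
trace = 8 + -1 = 7, det = (8)(-1) - (-3)(6) = 10
λ² - (7)λ + (10) = 0
λ = (7 ± √((7)² - 4·(10))) / 2 = (7 ± √9) / 2
Solving: λ = 2, 5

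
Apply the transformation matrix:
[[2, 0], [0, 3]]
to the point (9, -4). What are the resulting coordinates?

Matrix multiplication:
[[2, 0], [0, 3]] × [9, -4]ᵀ
= [(2)(9) + (0)(-4), (0)(9) + (3)(-4)]ᵀ
= [18, -12]ᵀ
Result: (18, -12)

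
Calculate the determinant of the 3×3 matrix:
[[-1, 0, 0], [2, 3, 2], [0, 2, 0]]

Expansion along first row:
det = -1·det([[3,2],[2,0]]) - 0·det([[2,2],[0,0]]) + 0·det([[2,3],[0,2]])
    = -1·(3·0 - 2·2) - 0·(2·0 - 2·0) + 0·(2·2 - 3·0)
    = -1·-4 - 0·0 + 0·4
    = 4 + 0 + 0 = 4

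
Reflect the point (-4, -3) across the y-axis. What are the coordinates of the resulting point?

Reflection across y-axis: (-4, -3) → (4, -3)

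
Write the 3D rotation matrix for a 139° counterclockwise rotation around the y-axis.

Rotation matrix for counterclockwise 139° around y-axis:
cos(139°) = -0.7547, sin(139°) = 0.6561
Result: [[-0.7547, 0, 0.6561], [0, 1, 0], [-0.6561, 0, -0.7547]]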